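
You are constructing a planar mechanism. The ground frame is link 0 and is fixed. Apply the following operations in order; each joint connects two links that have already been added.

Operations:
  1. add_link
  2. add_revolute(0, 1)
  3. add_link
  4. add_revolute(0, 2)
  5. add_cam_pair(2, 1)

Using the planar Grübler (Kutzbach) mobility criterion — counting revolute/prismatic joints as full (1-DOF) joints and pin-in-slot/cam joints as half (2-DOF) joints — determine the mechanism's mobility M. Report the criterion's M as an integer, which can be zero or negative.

ground; <1,0,0>
#1 <2,0,0>
R:0↔1 J1 <2,1,0>
#2 <3,1,0>
R:0↔2 J1 <3,2,0>
C:2↔1 J2 <3,2,1>
3×2 − 2×2 − 1×1 = 1

M = 1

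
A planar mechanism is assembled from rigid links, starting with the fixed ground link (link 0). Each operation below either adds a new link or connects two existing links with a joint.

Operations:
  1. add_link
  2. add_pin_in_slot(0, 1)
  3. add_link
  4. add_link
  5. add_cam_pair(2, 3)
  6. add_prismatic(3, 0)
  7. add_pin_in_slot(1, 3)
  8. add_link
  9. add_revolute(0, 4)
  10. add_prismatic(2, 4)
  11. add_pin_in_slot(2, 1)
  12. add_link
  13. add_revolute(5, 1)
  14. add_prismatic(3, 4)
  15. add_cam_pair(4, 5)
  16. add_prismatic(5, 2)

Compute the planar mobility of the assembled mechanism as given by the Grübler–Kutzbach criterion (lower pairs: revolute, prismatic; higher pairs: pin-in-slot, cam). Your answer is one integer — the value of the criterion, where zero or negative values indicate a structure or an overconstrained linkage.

ground; <1,0,0>
#1 <2,0,0>
PS:0↔1 J2 <2,0,1>
#2 <3,0,1>
#3 <4,0,1>
C:2↔3 J2 <4,0,2>
P:3↔0 J1 <4,1,2>
PS:1↔3 J2 <4,1,3>
#4 <5,1,3>
R:0↔4 J1 <5,2,3>
P:2↔4 J1 <5,3,3>
PS:2↔1 J2 <5,3,4>
#5 <6,3,4>
R:5↔1 J1 <6,4,4>
P:3↔4 J1 <6,5,4>
C:4↔5 J2 <6,5,5>
P:5↔2 J1 <6,6,5>
3×5 − 2×6 − 1×5 = -2

M = -2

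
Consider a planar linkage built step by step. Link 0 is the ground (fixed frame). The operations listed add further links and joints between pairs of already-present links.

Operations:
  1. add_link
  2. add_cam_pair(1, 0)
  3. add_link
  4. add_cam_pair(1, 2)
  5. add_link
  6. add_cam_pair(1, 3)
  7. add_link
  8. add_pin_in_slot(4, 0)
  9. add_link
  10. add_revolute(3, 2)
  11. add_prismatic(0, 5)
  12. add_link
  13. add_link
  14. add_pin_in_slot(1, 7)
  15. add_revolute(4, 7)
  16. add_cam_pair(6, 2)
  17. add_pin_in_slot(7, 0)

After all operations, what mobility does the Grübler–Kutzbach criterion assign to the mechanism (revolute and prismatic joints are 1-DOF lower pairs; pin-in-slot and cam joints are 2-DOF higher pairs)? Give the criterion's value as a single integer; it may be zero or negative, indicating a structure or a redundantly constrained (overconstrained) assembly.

M = 8

L=1 J1=0 J2=0
add link → L=2 J1=0 J2=0
C@1,0 dof=2 J2 → L=2 J1=0 J2=1
add link → L=3 J1=0 J2=1
C@1,2 dof=2 J2 → L=3 J1=0 J2=2
add link → L=4 J1=0 J2=2
C@1,3 dof=2 J2 → L=4 J1=0 J2=3
add link → L=5 J1=0 J2=3
PS@4,0 dof=2 J2 → L=5 J1=0 J2=4
add link → L=6 J1=0 J2=4
R@3,2 dof=1 J1 → L=6 J1=1 J2=4
P@0,5 dof=1 J1 → L=6 J1=2 J2=4
add link → L=7 J1=2 J2=4
add link → L=8 J1=2 J2=4
PS@1,7 dof=2 J2 → L=8 J1=2 J2=5
R@4,7 dof=1 J1 → L=8 J1=3 J2=5
C@6,2 dof=2 J2 → L=8 J1=3 J2=6
PS@7,0 dof=2 J2 → L=8 J1=3 J2=7
M=3(L−1)−2J1−J2=3·7−2·3−7=8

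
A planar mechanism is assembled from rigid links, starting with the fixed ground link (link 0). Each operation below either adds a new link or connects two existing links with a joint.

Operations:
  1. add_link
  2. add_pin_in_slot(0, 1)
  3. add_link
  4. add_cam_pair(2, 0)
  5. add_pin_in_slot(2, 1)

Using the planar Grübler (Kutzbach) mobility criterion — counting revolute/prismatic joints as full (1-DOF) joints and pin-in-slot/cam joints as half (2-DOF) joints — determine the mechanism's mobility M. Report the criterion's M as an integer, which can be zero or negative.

M = 3

ground; <1,0,0>
#1 <2,0,0>
PS:0↔1 J2 <2,0,1>
#2 <3,0,1>
C:2↔0 J2 <3,0,2>
PS:2↔1 J2 <3,0,3>
3×2 − 2×0 − 1×3 = 3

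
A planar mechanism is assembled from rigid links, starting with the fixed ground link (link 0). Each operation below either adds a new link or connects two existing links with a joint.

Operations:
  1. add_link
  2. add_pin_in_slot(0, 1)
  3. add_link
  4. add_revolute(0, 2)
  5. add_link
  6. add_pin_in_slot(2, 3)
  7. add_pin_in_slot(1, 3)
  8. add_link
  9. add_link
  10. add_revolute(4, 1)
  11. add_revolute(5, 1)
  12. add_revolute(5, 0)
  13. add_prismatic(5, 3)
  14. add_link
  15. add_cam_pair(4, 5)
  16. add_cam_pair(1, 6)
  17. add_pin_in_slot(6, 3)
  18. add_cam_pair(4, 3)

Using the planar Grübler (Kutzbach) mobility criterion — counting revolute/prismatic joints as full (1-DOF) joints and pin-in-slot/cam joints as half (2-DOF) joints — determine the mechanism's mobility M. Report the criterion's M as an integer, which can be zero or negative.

M = 1

link 0 = ground. State L|J1|J2 = 1|0|0
+link1  2|0|0
PS(0,1) f=2→J2  2|0|1
+link2  3|0|1
R(0,2) f=1→J1  3|1|1
+link3  4|1|1
PS(2,3) f=2→J2  4|1|2
PS(1,3) f=2→J2  4|1|3
+link4  5|1|3
+link5  6|1|3
R(4,1) f=1→J1  6|2|3
R(5,1) f=1→J1  6|3|3
R(5,0) f=1→J1  6|4|3
P(5,3) f=1→J1  6|5|3
+link6  7|5|3
C(4,5) f=2→J2  7|5|4
C(1,6) f=2→J2  7|5|5
PS(6,3) f=2→J2  7|5|6
C(4,3) f=2→J2  7|5|7
M = 3(7−1)−2·5−7 = 18−10−7 = 1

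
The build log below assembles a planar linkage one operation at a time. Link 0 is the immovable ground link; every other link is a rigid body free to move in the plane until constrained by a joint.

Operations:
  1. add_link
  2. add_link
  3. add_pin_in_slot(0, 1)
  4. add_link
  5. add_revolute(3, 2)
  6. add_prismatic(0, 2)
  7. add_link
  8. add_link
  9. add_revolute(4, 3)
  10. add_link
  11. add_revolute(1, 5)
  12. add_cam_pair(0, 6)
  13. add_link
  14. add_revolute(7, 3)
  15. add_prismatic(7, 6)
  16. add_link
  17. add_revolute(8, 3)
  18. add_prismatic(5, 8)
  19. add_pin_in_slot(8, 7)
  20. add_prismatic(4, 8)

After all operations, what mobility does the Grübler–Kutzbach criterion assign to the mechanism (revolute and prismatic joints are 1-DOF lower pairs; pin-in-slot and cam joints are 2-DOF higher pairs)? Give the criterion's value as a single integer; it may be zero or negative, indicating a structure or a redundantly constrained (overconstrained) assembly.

M = 3

[1;0;0] (link 0 is ground)
L+ [2;0;0]
L+ [3;0;0]
PS(0,1)∈J2 [3;0;1]
L+ [4;0;1]
R(3,2)∈J1 [4;1;1]
P(0,2)∈J1 [4;2;1]
L+ [5;2;1]
L+ [6;2;1]
R(4,3)∈J1 [6;3;1]
L+ [7;3;1]
R(1,5)∈J1 [7;4;1]
C(0,6)∈J2 [7;4;2]
L+ [8;4;2]
R(7,3)∈J1 [8;5;2]
P(7,6)∈J1 [8;6;2]
L+ [9;6;2]
R(8,3)∈J1 [9;7;2]
P(5,8)∈J1 [9;8;2]
PS(8,7)∈J2 [9;8;3]
P(4,8)∈J1 [9;9;3]
mobility = 24 − 18 − 3 = 3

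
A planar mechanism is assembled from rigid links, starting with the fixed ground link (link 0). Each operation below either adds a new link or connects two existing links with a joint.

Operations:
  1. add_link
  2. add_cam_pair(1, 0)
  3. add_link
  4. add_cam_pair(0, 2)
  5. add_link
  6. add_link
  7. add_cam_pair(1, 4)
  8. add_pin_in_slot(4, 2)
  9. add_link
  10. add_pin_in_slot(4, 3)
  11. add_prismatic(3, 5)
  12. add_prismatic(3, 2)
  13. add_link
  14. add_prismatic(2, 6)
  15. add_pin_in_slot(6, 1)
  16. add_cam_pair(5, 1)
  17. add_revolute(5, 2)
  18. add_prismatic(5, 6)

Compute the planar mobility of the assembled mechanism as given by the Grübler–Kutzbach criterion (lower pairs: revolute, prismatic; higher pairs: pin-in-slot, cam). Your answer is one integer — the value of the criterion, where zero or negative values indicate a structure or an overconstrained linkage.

ground; <1,0,0>
#1 <2,0,0>
C:1↔0 J2 <2,0,1>
#2 <3,0,1>
C:0↔2 J2 <3,0,2>
#3 <4,0,2>
#4 <5,0,2>
C:1↔4 J2 <5,0,3>
PS:4↔2 J2 <5,0,4>
#5 <6,0,4>
PS:4↔3 J2 <6,0,5>
P:3↔5 J1 <6,1,5>
P:3↔2 J1 <6,2,5>
#6 <7,2,5>
P:2↔6 J1 <7,3,5>
PS:6↔1 J2 <7,3,6>
C:5↔1 J2 <7,3,7>
R:5↔2 J1 <7,4,7>
P:5↔6 J1 <7,5,7>
3×6 − 2×5 − 1×7 = 1

M = 1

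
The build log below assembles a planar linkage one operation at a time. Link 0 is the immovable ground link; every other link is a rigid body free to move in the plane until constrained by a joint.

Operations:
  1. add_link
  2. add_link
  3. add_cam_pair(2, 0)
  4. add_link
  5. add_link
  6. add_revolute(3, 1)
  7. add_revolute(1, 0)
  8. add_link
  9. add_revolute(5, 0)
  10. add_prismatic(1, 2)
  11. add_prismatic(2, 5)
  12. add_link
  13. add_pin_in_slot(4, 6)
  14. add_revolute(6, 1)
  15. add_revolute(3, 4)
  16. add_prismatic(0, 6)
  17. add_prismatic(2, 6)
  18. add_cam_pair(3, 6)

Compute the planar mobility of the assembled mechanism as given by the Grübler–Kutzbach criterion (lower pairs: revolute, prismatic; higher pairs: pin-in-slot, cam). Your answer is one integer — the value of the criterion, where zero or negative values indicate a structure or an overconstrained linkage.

L=1 J1=0 J2=0
add link → L=2 J1=0 J2=0
add link → L=3 J1=0 J2=0
C@2,0 dof=2 J2 → L=3 J1=0 J2=1
add link → L=4 J1=0 J2=1
add link → L=5 J1=0 J2=1
R@3,1 dof=1 J1 → L=5 J1=1 J2=1
R@1,0 dof=1 J1 → L=5 J1=2 J2=1
add link → L=6 J1=2 J2=1
R@5,0 dof=1 J1 → L=6 J1=3 J2=1
P@1,2 dof=1 J1 → L=6 J1=4 J2=1
P@2,5 dof=1 J1 → L=6 J1=5 J2=1
add link → L=7 J1=5 J2=1
PS@4,6 dof=2 J2 → L=7 J1=5 J2=2
R@6,1 dof=1 J1 → L=7 J1=6 J2=2
R@3,4 dof=1 J1 → L=7 J1=7 J2=2
P@0,6 dof=1 J1 → L=7 J1=8 J2=2
P@2,6 dof=1 J1 → L=7 J1=9 J2=2
C@3,6 dof=2 J2 → L=7 J1=9 J2=3
M=3(L−1)−2J1−J2=3·6−2·9−3=-3

M = -3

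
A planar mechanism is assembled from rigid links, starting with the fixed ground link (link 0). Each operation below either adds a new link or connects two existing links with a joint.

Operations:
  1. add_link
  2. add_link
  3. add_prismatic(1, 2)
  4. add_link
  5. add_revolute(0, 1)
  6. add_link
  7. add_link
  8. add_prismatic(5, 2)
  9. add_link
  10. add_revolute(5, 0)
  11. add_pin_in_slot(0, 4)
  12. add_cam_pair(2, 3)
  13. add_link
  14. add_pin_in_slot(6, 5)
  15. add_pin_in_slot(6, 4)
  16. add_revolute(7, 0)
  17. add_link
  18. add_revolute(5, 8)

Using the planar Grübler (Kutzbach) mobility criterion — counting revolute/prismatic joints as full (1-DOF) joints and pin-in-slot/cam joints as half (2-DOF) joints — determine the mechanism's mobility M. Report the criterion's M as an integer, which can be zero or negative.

[1;0;0] (link 0 is ground)
L+ [2;0;0]
L+ [3;0;0]
P(1,2)∈J1 [3;1;0]
L+ [4;1;0]
R(0,1)∈J1 [4;2;0]
L+ [5;2;0]
L+ [6;2;0]
P(5,2)∈J1 [6;3;0]
L+ [7;3;0]
R(5,0)∈J1 [7;4;0]
PS(0,4)∈J2 [7;4;1]
C(2,3)∈J2 [7;4;2]
L+ [8;4;2]
PS(6,5)∈J2 [8;4;3]
PS(6,4)∈J2 [8;4;4]
R(7,0)∈J1 [8;5;4]
L+ [9;5;4]
R(5,8)∈J1 [9;6;4]
mobility = 24 − 12 − 4 = 8

M = 8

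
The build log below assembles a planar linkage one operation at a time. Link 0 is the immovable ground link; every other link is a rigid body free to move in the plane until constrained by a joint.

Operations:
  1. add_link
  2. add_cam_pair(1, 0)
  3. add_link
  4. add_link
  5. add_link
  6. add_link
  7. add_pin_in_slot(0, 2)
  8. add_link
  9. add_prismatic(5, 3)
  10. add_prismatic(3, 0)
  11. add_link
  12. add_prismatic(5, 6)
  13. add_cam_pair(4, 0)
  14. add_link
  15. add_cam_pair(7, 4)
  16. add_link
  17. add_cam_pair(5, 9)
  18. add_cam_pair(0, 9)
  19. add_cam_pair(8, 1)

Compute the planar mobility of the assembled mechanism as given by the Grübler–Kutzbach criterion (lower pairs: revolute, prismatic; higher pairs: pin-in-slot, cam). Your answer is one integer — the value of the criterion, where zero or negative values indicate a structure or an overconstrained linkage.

M = 14

ground; <1,0,0>
#1 <2,0,0>
C:1↔0 J2 <2,0,1>
#2 <3,0,1>
#3 <4,0,1>
#4 <5,0,1>
#5 <6,0,1>
PS:0↔2 J2 <6,0,2>
#6 <7,0,2>
P:5↔3 J1 <7,1,2>
P:3↔0 J1 <7,2,2>
#7 <8,2,2>
P:5↔6 J1 <8,3,2>
C:4↔0 J2 <8,3,3>
#8 <9,3,3>
C:7↔4 J2 <9,3,4>
#9 <10,3,4>
C:5↔9 J2 <10,3,5>
C:0↔9 J2 <10,3,6>
C:8↔1 J2 <10,3,7>
3×9 − 2×3 − 1×7 = 14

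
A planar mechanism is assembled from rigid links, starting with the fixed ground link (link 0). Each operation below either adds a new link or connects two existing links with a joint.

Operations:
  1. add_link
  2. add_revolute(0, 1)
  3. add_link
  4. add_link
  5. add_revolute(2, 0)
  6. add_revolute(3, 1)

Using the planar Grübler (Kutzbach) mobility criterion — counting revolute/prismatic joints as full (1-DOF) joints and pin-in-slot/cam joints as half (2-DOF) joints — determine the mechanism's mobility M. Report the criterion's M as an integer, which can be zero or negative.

M = 3

link 0 = ground. State L|J1|J2 = 1|0|0
+link1  2|0|0
R(0,1) f=1→J1  2|1|0
+link2  3|1|0
+link3  4|1|0
R(2,0) f=1→J1  4|2|0
R(3,1) f=1→J1  4|3|0
M = 3(4−1)−2·3−0 = 9−6−0 = 3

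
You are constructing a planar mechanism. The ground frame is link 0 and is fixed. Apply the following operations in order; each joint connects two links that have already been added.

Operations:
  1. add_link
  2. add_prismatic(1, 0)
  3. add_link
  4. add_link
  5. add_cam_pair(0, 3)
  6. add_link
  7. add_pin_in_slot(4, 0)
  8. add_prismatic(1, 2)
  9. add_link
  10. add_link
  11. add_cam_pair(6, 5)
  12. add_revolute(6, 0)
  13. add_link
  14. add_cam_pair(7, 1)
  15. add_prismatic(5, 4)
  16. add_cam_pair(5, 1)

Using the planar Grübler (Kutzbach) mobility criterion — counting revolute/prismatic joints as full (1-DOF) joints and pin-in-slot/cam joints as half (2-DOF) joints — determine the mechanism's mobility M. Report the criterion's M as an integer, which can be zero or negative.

ground; <1,0,0>
#1 <2,0,0>
P:1↔0 J1 <2,1,0>
#2 <3,1,0>
#3 <4,1,0>
C:0↔3 J2 <4,1,1>
#4 <5,1,1>
PS:4↔0 J2 <5,1,2>
P:1↔2 J1 <5,2,2>
#5 <6,2,2>
#6 <7,2,2>
C:6↔5 J2 <7,2,3>
R:6↔0 J1 <7,3,3>
#7 <8,3,3>
C:7↔1 J2 <8,3,4>
P:5↔4 J1 <8,4,4>
C:5↔1 J2 <8,4,5>
3×7 − 2×4 − 1×5 = 8

M = 8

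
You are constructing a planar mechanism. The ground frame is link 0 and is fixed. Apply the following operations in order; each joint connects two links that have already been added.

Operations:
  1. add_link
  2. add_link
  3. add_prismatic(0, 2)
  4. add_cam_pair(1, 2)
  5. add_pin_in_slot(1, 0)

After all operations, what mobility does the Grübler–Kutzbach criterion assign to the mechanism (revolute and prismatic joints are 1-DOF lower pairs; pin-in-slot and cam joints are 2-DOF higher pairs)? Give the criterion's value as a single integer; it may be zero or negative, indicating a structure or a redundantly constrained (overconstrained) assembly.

(L,J1,J2)=(1,0,0); link0 fixed
link1: (2,0,0)
link2: (3,0,0)
P 0-2 [J1]: (3,1,0)
C 1-2 [J2]: (3,1,1)
PS 1-0 [J2]: (3,1,2)
Grübler: 3·2 − 2·1 − 2 = 2

M = 2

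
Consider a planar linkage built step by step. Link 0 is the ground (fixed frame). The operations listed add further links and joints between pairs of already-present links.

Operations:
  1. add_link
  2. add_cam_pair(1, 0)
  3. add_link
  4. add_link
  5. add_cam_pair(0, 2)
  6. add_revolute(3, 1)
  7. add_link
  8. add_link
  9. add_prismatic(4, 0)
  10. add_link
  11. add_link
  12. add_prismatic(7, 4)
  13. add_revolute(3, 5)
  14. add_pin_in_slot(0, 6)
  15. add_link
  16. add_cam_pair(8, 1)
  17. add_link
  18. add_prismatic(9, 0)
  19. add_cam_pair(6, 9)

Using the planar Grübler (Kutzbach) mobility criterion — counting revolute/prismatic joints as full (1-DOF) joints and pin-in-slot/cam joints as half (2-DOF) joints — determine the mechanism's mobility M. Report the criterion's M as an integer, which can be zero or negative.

[1;0;0] (link 0 is ground)
L+ [2;0;0]
C(1,0)∈J2 [2;0;1]
L+ [3;0;1]
L+ [4;0;1]
C(0,2)∈J2 [4;0;2]
R(3,1)∈J1 [4;1;2]
L+ [5;1;2]
L+ [6;1;2]
P(4,0)∈J1 [6;2;2]
L+ [7;2;2]
L+ [8;2;2]
P(7,4)∈J1 [8;3;2]
R(3,5)∈J1 [8;4;2]
PS(0,6)∈J2 [8;4;3]
L+ [9;4;3]
C(8,1)∈J2 [9;4;4]
L+ [10;4;4]
P(9,0)∈J1 [10;5;4]
C(6,9)∈J2 [10;5;5]
mobility = 27 − 10 − 5 = 12

M = 12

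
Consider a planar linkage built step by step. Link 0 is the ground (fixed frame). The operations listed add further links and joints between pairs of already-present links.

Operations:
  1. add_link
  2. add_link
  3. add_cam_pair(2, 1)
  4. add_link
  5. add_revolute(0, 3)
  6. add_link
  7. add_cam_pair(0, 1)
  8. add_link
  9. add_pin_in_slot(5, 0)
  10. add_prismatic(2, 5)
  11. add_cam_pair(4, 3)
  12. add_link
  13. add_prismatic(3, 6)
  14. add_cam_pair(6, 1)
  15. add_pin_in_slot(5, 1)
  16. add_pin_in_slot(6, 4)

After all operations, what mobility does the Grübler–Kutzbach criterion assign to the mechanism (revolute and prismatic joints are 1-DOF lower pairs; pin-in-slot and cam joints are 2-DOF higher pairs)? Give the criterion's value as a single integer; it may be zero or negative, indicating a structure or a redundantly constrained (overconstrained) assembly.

M = 5

(L,J1,J2)=(1,0,0); link0 fixed
link1: (2,0,0)
link2: (3,0,0)
C 2-1 [J2]: (3,0,1)
link3: (4,0,1)
R 0-3 [J1]: (4,1,1)
link4: (5,1,1)
C 0-1 [J2]: (5,1,2)
link5: (6,1,2)
PS 5-0 [J2]: (6,1,3)
P 2-5 [J1]: (6,2,3)
C 4-3 [J2]: (6,2,4)
link6: (7,2,4)
P 3-6 [J1]: (7,3,4)
C 6-1 [J2]: (7,3,5)
PS 5-1 [J2]: (7,3,6)
PS 6-4 [J2]: (7,3,7)
Grübler: 3·6 − 2·3 − 7 = 5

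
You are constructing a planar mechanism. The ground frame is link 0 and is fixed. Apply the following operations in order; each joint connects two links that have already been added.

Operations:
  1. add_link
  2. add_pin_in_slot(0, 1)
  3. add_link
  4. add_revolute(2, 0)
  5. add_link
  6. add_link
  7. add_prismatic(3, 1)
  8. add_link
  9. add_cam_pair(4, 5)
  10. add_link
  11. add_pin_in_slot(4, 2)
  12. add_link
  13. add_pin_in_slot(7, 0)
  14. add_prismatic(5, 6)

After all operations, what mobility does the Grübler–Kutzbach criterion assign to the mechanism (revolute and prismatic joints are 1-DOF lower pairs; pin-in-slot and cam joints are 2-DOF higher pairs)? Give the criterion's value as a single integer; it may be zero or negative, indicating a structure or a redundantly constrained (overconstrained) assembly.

[1;0;0] (link 0 is ground)
L+ [2;0;0]
PS(0,1)∈J2 [2;0;1]
L+ [3;0;1]
R(2,0)∈J1 [3;1;1]
L+ [4;1;1]
L+ [5;1;1]
P(3,1)∈J1 [5;2;1]
L+ [6;2;1]
C(4,5)∈J2 [6;2;2]
L+ [7;2;2]
PS(4,2)∈J2 [7;2;3]
L+ [8;2;3]
PS(7,0)∈J2 [8;2;4]
P(5,6)∈J1 [8;3;4]
mobility = 21 − 6 − 4 = 11

M = 11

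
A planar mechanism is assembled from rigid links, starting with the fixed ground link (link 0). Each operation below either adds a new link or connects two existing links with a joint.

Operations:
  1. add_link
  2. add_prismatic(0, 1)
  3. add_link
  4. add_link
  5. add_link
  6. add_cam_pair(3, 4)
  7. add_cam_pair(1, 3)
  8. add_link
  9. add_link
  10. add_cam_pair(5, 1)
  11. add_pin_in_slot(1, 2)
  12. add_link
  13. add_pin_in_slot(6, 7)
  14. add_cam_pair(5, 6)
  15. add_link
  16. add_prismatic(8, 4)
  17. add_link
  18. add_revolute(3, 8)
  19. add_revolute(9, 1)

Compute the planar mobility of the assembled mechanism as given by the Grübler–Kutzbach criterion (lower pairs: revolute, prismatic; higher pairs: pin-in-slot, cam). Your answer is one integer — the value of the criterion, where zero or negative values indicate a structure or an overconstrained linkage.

M = 13

L=1 J1=0 J2=0
add link → L=2 J1=0 J2=0
P@0,1 dof=1 J1 → L=2 J1=1 J2=0
add link → L=3 J1=1 J2=0
add link → L=4 J1=1 J2=0
add link → L=5 J1=1 J2=0
C@3,4 dof=2 J2 → L=5 J1=1 J2=1
C@1,3 dof=2 J2 → L=5 J1=1 J2=2
add link → L=6 J1=1 J2=2
add link → L=7 J1=1 J2=2
C@5,1 dof=2 J2 → L=7 J1=1 J2=3
PS@1,2 dof=2 J2 → L=7 J1=1 J2=4
add link → L=8 J1=1 J2=4
PS@6,7 dof=2 J2 → L=8 J1=1 J2=5
C@5,6 dof=2 J2 → L=8 J1=1 J2=6
add link → L=9 J1=1 J2=6
P@8,4 dof=1 J1 → L=9 J1=2 J2=6
add link → L=10 J1=2 J2=6
R@3,8 dof=1 J1 → L=10 J1=3 J2=6
R@9,1 dof=1 J1 → L=10 J1=4 J2=6
M=3(L−1)−2J1−J2=3·9−2·4−6=13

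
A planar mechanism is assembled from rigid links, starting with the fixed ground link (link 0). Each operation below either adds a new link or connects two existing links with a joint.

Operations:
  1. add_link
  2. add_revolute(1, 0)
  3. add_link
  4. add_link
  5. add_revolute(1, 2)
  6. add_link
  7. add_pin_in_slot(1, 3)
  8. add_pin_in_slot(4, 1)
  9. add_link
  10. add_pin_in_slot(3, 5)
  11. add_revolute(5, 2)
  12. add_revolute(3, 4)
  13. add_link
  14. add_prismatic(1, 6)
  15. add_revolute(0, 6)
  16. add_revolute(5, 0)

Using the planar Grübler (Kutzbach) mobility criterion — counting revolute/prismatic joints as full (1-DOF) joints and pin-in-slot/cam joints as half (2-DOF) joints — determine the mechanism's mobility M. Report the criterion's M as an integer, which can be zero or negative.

[1;0;0] (link 0 is ground)
L+ [2;0;0]
R(1,0)∈J1 [2;1;0]
L+ [3;1;0]
L+ [4;1;0]
R(1,2)∈J1 [4;2;0]
L+ [5;2;0]
PS(1,3)∈J2 [5;2;1]
PS(4,1)∈J2 [5;2;2]
L+ [6;2;2]
PS(3,5)∈J2 [6;2;3]
R(5,2)∈J1 [6;3;3]
R(3,4)∈J1 [6;4;3]
L+ [7;4;3]
P(1,6)∈J1 [7;5;3]
R(0,6)∈J1 [7;6;3]
R(5,0)∈J1 [7;7;3]
mobility = 18 − 14 − 3 = 1

M = 1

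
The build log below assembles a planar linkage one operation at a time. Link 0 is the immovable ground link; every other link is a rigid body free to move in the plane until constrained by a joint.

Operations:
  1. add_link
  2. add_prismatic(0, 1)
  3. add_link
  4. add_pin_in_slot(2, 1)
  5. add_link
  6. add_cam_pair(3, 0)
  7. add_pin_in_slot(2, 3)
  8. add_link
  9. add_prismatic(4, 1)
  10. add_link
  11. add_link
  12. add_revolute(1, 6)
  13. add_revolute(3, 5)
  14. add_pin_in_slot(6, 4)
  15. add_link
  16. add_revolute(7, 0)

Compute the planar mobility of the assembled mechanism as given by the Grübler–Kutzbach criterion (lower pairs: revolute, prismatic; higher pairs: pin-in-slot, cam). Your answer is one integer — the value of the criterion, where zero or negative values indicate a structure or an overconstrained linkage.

L=1 J1=0 J2=0
add link → L=2 J1=0 J2=0
P@0,1 dof=1 J1 → L=2 J1=1 J2=0
add link → L=3 J1=1 J2=0
PS@2,1 dof=2 J2 → L=3 J1=1 J2=1
add link → L=4 J1=1 J2=1
C@3,0 dof=2 J2 → L=4 J1=1 J2=2
PS@2,3 dof=2 J2 → L=4 J1=1 J2=3
add link → L=5 J1=1 J2=3
P@4,1 dof=1 J1 → L=5 J1=2 J2=3
add link → L=6 J1=2 J2=3
add link → L=7 J1=2 J2=3
R@1,6 dof=1 J1 → L=7 J1=3 J2=3
R@3,5 dof=1 J1 → L=7 J1=4 J2=3
PS@6,4 dof=2 J2 → L=7 J1=4 J2=4
add link → L=8 J1=4 J2=4
R@7,0 dof=1 J1 → L=8 J1=5 J2=4
M=3(L−1)−2J1−J2=3·7−2·5−4=7

M = 7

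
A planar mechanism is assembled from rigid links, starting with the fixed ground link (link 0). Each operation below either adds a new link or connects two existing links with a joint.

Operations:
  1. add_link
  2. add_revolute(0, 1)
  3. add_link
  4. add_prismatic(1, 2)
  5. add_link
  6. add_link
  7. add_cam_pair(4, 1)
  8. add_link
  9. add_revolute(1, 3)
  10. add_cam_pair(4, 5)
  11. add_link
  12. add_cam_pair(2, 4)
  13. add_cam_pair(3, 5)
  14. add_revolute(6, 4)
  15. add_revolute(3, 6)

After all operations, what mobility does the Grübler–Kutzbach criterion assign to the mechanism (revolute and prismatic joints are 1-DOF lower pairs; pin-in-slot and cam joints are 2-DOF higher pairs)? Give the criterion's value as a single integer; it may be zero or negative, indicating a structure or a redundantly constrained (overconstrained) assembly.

link 0 = ground. State L|J1|J2 = 1|0|0
+link1  2|0|0
R(0,1) f=1→J1  2|1|0
+link2  3|1|0
P(1,2) f=1→J1  3|2|0
+link3  4|2|0
+link4  5|2|0
C(4,1) f=2→J2  5|2|1
+link5  6|2|1
R(1,3) f=1→J1  6|3|1
C(4,5) f=2→J2  6|3|2
+link6  7|3|2
C(2,4) f=2→J2  7|3|3
C(3,5) f=2→J2  7|3|4
R(6,4) f=1→J1  7|4|4
R(3,6) f=1→J1  7|5|4
M = 3(7−1)−2·5−4 = 18−10−4 = 4

M = 4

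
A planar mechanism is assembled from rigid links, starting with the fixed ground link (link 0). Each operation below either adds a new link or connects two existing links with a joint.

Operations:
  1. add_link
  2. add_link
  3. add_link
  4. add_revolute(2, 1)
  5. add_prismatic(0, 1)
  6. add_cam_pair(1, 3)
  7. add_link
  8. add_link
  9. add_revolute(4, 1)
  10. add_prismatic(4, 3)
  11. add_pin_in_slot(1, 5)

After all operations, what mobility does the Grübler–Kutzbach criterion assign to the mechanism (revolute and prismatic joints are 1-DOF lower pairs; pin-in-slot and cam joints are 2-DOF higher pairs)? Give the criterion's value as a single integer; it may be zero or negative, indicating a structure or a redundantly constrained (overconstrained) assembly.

M = 5

[1;0;0] (link 0 is ground)
L+ [2;0;0]
L+ [3;0;0]
L+ [4;0;0]
R(2,1)∈J1 [4;1;0]
P(0,1)∈J1 [4;2;0]
C(1,3)∈J2 [4;2;1]
L+ [5;2;1]
L+ [6;2;1]
R(4,1)∈J1 [6;3;1]
P(4,3)∈J1 [6;4;1]
PS(1,5)∈J2 [6;4;2]
mobility = 15 − 8 − 2 = 5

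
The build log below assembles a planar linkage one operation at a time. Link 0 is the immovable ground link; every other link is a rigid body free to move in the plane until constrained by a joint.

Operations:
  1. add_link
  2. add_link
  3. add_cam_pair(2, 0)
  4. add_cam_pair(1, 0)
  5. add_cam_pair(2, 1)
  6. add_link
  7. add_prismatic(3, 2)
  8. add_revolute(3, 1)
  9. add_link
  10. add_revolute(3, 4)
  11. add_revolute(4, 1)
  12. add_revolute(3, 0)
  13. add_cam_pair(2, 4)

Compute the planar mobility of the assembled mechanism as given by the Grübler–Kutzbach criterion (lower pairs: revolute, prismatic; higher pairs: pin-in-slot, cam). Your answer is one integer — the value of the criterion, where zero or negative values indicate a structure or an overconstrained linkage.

(L,J1,J2)=(1,0,0); link0 fixed
link1: (2,0,0)
link2: (3,0,0)
C 2-0 [J2]: (3,0,1)
C 1-0 [J2]: (3,0,2)
C 2-1 [J2]: (3,0,3)
link3: (4,0,3)
P 3-2 [J1]: (4,1,3)
R 3-1 [J1]: (4,2,3)
link4: (5,2,3)
R 3-4 [J1]: (5,3,3)
R 4-1 [J1]: (5,4,3)
R 3-0 [J1]: (5,5,3)
C 2-4 [J2]: (5,5,4)
Grübler: 3·4 − 2·5 − 4 = -2

M = -2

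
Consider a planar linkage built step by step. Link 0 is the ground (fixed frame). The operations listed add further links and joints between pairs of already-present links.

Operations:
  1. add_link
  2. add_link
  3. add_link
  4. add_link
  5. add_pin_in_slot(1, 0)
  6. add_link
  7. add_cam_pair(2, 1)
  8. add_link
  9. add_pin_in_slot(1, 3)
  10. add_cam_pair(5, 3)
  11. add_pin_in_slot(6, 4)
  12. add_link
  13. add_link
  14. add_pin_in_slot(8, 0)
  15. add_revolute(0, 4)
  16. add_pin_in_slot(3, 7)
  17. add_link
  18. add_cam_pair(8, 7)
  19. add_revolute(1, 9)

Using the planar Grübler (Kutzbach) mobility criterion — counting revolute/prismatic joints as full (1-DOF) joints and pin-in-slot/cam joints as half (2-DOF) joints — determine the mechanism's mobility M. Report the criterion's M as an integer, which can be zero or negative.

L=1 J1=0 J2=0
add link → L=2 J1=0 J2=0
add link → L=3 J1=0 J2=0
add link → L=4 J1=0 J2=0
add link → L=5 J1=0 J2=0
PS@1,0 dof=2 J2 → L=5 J1=0 J2=1
add link → L=6 J1=0 J2=1
C@2,1 dof=2 J2 → L=6 J1=0 J2=2
add link → L=7 J1=0 J2=2
PS@1,3 dof=2 J2 → L=7 J1=0 J2=3
C@5,3 dof=2 J2 → L=7 J1=0 J2=4
PS@6,4 dof=2 J2 → L=7 J1=0 J2=5
add link → L=8 J1=0 J2=5
add link → L=9 J1=0 J2=5
PS@8,0 dof=2 J2 → L=9 J1=0 J2=6
R@0,4 dof=1 J1 → L=9 J1=1 J2=6
PS@3,7 dof=2 J2 → L=9 J1=1 J2=7
add link → L=10 J1=1 J2=7
C@8,7 dof=2 J2 → L=10 J1=1 J2=8
R@1,9 dof=1 J1 → L=10 J1=2 J2=8
M=3(L−1)−2J1−J2=3·9−2·2−8=15

M = 15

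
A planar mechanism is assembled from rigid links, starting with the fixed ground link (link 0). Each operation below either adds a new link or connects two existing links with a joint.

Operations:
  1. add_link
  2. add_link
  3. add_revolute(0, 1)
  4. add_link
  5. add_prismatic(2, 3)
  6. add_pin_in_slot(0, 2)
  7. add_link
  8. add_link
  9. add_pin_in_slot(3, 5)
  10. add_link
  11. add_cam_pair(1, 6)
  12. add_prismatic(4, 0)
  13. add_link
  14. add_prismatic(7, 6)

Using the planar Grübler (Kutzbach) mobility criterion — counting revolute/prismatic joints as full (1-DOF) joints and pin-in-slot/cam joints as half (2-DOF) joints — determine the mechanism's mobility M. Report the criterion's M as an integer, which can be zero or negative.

link 0 = ground. State L|J1|J2 = 1|0|0
+link1  2|0|0
+link2  3|0|0
R(0,1) f=1→J1  3|1|0
+link3  4|1|0
P(2,3) f=1→J1  4|2|0
PS(0,2) f=2→J2  4|2|1
+link4  5|2|1
+link5  6|2|1
PS(3,5) f=2→J2  6|2|2
+link6  7|2|2
C(1,6) f=2→J2  7|2|3
P(4,0) f=1→J1  7|3|3
+link7  8|3|3
P(7,6) f=1→J1  8|4|3
M = 3(8−1)−2·4−3 = 21−8−3 = 10

M = 10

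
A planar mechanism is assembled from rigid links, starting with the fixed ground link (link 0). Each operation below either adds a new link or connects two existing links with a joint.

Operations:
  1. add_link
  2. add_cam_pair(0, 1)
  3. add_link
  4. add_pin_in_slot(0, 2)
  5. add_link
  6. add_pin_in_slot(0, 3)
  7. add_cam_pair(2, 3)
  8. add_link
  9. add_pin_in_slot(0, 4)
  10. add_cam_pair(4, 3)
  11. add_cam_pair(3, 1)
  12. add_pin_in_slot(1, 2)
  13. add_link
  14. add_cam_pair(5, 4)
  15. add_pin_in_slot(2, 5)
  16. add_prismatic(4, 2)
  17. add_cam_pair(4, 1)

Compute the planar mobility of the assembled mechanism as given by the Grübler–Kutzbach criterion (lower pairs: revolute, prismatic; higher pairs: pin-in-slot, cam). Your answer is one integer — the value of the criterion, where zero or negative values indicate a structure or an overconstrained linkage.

M = 2

L=1 J1=0 J2=0
add link → L=2 J1=0 J2=0
C@0,1 dof=2 J2 → L=2 J1=0 J2=1
add link → L=3 J1=0 J2=1
PS@0,2 dof=2 J2 → L=3 J1=0 J2=2
add link → L=4 J1=0 J2=2
PS@0,3 dof=2 J2 → L=4 J1=0 J2=3
C@2,3 dof=2 J2 → L=4 J1=0 J2=4
add link → L=5 J1=0 J2=4
PS@0,4 dof=2 J2 → L=5 J1=0 J2=5
C@4,3 dof=2 J2 → L=5 J1=0 J2=6
C@3,1 dof=2 J2 → L=5 J1=0 J2=7
PS@1,2 dof=2 J2 → L=5 J1=0 J2=8
add link → L=6 J1=0 J2=8
C@5,4 dof=2 J2 → L=6 J1=0 J2=9
PS@2,5 dof=2 J2 → L=6 J1=0 J2=10
P@4,2 dof=1 J1 → L=6 J1=1 J2=10
C@4,1 dof=2 J2 → L=6 J1=1 J2=11
M=3(L−1)−2J1−J2=3·5−2·1−11=2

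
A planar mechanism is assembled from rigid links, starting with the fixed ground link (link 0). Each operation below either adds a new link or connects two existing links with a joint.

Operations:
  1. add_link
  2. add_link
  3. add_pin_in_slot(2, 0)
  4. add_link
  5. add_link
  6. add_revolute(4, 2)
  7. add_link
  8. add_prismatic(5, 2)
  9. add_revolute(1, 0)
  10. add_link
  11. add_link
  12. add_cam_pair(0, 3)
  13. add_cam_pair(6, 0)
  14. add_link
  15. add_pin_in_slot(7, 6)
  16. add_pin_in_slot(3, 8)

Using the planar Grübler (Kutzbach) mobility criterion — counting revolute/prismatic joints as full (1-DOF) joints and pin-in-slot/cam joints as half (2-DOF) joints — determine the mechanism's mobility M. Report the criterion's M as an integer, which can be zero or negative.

M = 13

L=1 J1=0 J2=0
add link → L=2 J1=0 J2=0
add link → L=3 J1=0 J2=0
PS@2,0 dof=2 J2 → L=3 J1=0 J2=1
add link → L=4 J1=0 J2=1
add link → L=5 J1=0 J2=1
R@4,2 dof=1 J1 → L=5 J1=1 J2=1
add link → L=6 J1=1 J2=1
P@5,2 dof=1 J1 → L=6 J1=2 J2=1
R@1,0 dof=1 J1 → L=6 J1=3 J2=1
add link → L=7 J1=3 J2=1
add link → L=8 J1=3 J2=1
C@0,3 dof=2 J2 → L=8 J1=3 J2=2
C@6,0 dof=2 J2 → L=8 J1=3 J2=3
add link → L=9 J1=3 J2=3
PS@7,6 dof=2 J2 → L=9 J1=3 J2=4
PS@3,8 dof=2 J2 → L=9 J1=3 J2=5
M=3(L−1)−2J1−J2=3·8−2·3−5=13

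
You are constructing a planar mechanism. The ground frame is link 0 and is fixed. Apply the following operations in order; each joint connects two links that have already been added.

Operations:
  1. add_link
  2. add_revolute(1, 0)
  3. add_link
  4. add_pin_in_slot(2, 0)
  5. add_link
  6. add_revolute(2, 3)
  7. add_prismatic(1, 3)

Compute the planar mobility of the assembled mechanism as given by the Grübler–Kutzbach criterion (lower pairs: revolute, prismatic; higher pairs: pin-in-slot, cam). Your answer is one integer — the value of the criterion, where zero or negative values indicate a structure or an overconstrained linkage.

L=1 J1=0 J2=0
add link → L=2 J1=0 J2=0
R@1,0 dof=1 J1 → L=2 J1=1 J2=0
add link → L=3 J1=1 J2=0
PS@2,0 dof=2 J2 → L=3 J1=1 J2=1
add link → L=4 J1=1 J2=1
R@2,3 dof=1 J1 → L=4 J1=2 J2=1
P@1,3 dof=1 J1 → L=4 J1=3 J2=1
M=3(L−1)−2J1−J2=3·3−2·3−1=2

M = 2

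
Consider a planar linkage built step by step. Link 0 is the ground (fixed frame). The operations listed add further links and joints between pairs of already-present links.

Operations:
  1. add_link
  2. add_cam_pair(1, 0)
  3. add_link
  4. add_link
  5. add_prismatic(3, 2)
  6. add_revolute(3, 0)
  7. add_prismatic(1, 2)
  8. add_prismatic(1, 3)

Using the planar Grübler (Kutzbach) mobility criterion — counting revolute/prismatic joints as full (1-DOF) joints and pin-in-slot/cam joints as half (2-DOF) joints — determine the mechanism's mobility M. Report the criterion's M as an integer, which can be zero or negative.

link 0 = ground. State L|J1|J2 = 1|0|0
+link1  2|0|0
C(1,0) f=2→J2  2|0|1
+link2  3|0|1
+link3  4|0|1
P(3,2) f=1→J1  4|1|1
R(3,0) f=1→J1  4|2|1
P(1,2) f=1→J1  4|3|1
P(1,3) f=1→J1  4|4|1
M = 3(4−1)−2·4−1 = 9−8−1 = 0

M = 0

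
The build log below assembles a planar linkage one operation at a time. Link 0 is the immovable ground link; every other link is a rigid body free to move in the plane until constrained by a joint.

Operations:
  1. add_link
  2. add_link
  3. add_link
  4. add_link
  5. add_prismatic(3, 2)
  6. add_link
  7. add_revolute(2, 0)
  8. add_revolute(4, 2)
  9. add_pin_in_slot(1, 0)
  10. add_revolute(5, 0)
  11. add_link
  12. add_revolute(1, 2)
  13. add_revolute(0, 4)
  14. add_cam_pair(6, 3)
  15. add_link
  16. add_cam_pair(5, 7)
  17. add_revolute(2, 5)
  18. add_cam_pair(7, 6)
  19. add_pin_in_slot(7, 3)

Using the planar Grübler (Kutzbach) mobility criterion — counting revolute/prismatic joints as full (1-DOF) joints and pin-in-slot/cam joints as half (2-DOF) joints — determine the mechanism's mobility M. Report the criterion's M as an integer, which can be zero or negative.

M = 2

L=1 J1=0 J2=0
add link → L=2 J1=0 J2=0
add link → L=3 J1=0 J2=0
add link → L=4 J1=0 J2=0
add link → L=5 J1=0 J2=0
P@3,2 dof=1 J1 → L=5 J1=1 J2=0
add link → L=6 J1=1 J2=0
R@2,0 dof=1 J1 → L=6 J1=2 J2=0
R@4,2 dof=1 J1 → L=6 J1=3 J2=0
PS@1,0 dof=2 J2 → L=6 J1=3 J2=1
R@5,0 dof=1 J1 → L=6 J1=4 J2=1
add link → L=7 J1=4 J2=1
R@1,2 dof=1 J1 → L=7 J1=5 J2=1
R@0,4 dof=1 J1 → L=7 J1=6 J2=1
C@6,3 dof=2 J2 → L=7 J1=6 J2=2
add link → L=8 J1=6 J2=2
C@5,7 dof=2 J2 → L=8 J1=6 J2=3
R@2,5 dof=1 J1 → L=8 J1=7 J2=3
C@7,6 dof=2 J2 → L=8 J1=7 J2=4
PS@7,3 dof=2 J2 → L=8 J1=7 J2=5
M=3(L−1)−2J1−J2=3·7−2·7−5=2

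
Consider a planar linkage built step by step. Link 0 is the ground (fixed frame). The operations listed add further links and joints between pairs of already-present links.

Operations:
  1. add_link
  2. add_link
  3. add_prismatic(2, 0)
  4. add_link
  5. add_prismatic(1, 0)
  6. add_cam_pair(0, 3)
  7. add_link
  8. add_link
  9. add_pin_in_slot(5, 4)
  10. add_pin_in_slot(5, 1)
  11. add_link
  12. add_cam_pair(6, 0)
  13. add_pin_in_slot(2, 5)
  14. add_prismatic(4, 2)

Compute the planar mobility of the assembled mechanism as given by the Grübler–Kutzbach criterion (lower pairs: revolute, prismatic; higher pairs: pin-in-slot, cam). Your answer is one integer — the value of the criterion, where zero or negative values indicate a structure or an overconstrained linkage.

M = 7

(L,J1,J2)=(1,0,0); link0 fixed
link1: (2,0,0)
link2: (3,0,0)
P 2-0 [J1]: (3,1,0)
link3: (4,1,0)
P 1-0 [J1]: (4,2,0)
C 0-3 [J2]: (4,2,1)
link4: (5,2,1)
link5: (6,2,1)
PS 5-4 [J2]: (6,2,2)
PS 5-1 [J2]: (6,2,3)
link6: (7,2,3)
C 6-0 [J2]: (7,2,4)
PS 2-5 [J2]: (7,2,5)
P 4-2 [J1]: (7,3,5)
Grübler: 3·6 − 2·3 − 5 = 7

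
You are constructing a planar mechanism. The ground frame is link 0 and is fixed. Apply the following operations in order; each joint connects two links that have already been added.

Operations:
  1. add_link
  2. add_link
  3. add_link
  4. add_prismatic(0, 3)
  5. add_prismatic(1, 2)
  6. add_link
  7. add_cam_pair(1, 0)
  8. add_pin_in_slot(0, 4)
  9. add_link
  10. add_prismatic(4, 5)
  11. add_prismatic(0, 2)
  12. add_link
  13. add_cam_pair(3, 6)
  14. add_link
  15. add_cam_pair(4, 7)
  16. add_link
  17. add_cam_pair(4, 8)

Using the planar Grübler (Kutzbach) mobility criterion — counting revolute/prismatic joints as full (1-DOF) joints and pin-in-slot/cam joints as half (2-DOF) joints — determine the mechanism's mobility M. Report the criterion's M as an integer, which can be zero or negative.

M = 11

ground; <1,0,0>
#1 <2,0,0>
#2 <3,0,0>
#3 <4,0,0>
P:0↔3 J1 <4,1,0>
P:1↔2 J1 <4,2,0>
#4 <5,2,0>
C:1↔0 J2 <5,2,1>
PS:0↔4 J2 <5,2,2>
#5 <6,2,2>
P:4↔5 J1 <6,3,2>
P:0↔2 J1 <6,4,2>
#6 <7,4,2>
C:3↔6 J2 <7,4,3>
#7 <8,4,3>
C:4↔7 J2 <8,4,4>
#8 <9,4,4>
C:4↔8 J2 <9,4,5>
3×8 − 2×4 − 1×5 = 11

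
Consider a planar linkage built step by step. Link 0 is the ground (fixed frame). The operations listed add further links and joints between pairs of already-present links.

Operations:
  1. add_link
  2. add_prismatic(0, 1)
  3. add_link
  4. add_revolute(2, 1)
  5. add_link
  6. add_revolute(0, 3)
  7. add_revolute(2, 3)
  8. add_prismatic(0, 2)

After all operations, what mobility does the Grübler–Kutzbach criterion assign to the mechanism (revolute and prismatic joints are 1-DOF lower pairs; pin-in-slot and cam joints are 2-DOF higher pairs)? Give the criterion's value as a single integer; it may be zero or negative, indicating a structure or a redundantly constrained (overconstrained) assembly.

L=1 J1=0 J2=0
add link → L=2 J1=0 J2=0
P@0,1 dof=1 J1 → L=2 J1=1 J2=0
add link → L=3 J1=1 J2=0
R@2,1 dof=1 J1 → L=3 J1=2 J2=0
add link → L=4 J1=2 J2=0
R@0,3 dof=1 J1 → L=4 J1=3 J2=0
R@2,3 dof=1 J1 → L=4 J1=4 J2=0
P@0,2 dof=1 J1 → L=4 J1=5 J2=0
M=3(L−1)−2J1−J2=3·3−2·5−0=-1

M = -1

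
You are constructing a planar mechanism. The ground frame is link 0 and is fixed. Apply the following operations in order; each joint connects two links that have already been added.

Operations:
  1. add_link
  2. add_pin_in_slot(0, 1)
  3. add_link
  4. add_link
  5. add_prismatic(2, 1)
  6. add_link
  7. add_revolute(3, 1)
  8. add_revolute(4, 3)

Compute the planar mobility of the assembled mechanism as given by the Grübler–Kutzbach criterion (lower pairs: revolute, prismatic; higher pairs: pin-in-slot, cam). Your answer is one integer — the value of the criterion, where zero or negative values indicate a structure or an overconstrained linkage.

link 0 = ground. State L|J1|J2 = 1|0|0
+link1  2|0|0
PS(0,1) f=2→J2  2|0|1
+link2  3|0|1
+link3  4|0|1
P(2,1) f=1→J1  4|1|1
+link4  5|1|1
R(3,1) f=1→J1  5|2|1
R(4,3) f=1→J1  5|3|1
M = 3(5−1)−2·3−1 = 12−6−1 = 5

M = 5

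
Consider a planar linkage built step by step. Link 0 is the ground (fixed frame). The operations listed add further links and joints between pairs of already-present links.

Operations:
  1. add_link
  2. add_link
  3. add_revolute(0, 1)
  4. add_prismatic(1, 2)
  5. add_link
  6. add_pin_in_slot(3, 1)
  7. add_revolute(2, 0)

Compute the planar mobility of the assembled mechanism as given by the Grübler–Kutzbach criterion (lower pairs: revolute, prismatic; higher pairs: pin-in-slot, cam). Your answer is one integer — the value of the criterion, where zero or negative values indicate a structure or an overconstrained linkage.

M = 2

ground; <1,0,0>
#1 <2,0,0>
#2 <3,0,0>
R:0↔1 J1 <3,1,0>
P:1↔2 J1 <3,2,0>
#3 <4,2,0>
PS:3↔1 J2 <4,2,1>
R:2↔0 J1 <4,3,1>
3×3 − 2×3 − 1×1 = 2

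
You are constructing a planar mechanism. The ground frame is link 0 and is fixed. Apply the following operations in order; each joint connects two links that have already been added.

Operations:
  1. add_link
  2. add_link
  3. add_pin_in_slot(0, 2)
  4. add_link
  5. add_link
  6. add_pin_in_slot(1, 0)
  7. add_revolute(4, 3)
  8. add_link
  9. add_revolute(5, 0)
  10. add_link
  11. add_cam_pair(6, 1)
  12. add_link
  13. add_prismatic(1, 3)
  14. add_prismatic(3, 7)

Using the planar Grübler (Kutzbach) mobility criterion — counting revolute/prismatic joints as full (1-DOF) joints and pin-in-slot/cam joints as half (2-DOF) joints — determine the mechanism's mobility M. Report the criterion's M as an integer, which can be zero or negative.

M = 10

(L,J1,J2)=(1,0,0); link0 fixed
link1: (2,0,0)
link2: (3,0,0)
PS 0-2 [J2]: (3,0,1)
link3: (4,0,1)
link4: (5,0,1)
PS 1-0 [J2]: (5,0,2)
R 4-3 [J1]: (5,1,2)
link5: (6,1,2)
R 5-0 [J1]: (6,2,2)
link6: (7,2,2)
C 6-1 [J2]: (7,2,3)
link7: (8,2,3)
P 1-3 [J1]: (8,3,3)
P 3-7 [J1]: (8,4,3)
Grübler: 3·7 − 2·4 − 3 = 10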